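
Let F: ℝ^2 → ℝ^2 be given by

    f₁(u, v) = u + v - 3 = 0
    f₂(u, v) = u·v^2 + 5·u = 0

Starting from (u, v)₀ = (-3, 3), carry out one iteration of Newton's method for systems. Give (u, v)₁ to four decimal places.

(0.0000, 3.0000)

At (-3, 3): F = (-3.0000, -42.0000).
Jacobian J = [[1, 1], [v^2 + 5, 2·u·v]].
At the point, J = [[1.0000, 1.0000], [14.0000, -18.0000]] (det J = -32.0000).
Solving J·Δ = −F gives Δ = (3.0000, 0.0000).
Then the next iterate is (u, v)₁ = (0.0000, 3.0000).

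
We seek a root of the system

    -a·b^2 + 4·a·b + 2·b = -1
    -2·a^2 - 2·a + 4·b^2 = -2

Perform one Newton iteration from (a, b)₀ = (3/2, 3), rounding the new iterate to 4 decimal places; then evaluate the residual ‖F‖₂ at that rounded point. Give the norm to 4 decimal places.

12.9945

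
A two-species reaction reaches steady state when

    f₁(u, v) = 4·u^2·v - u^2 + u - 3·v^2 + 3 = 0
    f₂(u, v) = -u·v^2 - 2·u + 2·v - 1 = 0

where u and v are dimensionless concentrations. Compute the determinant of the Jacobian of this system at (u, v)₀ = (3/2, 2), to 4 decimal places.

-106.0000

J = [[8·u·v - 2·u + 1, 4·u^2 - 6·v], [-v^2 - 2, -2·u·v + 2]].
At the point, J = [[22.0000, -3.0000], [-6.0000, -4.0000]].
det J = -106.0000.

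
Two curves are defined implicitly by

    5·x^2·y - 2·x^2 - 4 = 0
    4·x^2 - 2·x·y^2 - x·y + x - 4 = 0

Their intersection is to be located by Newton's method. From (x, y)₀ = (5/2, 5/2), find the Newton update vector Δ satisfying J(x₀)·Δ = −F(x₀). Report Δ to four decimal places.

(-0.7707, -0.6772)

At (5/2, 5/2): F = (61.6250, -14.0000).
Jacobian J = [[10·x·y - 4·x, 5·x^2], [8·x - 2·y^2 - y + 1, -4·x·y - x]].
At the point, J = [[52.5000, 31.2500], [6.0000, -27.5000]] (det J = -1631.2500).
Solving J·Δ = −F gives Δ = (-0.7707, -0.6772).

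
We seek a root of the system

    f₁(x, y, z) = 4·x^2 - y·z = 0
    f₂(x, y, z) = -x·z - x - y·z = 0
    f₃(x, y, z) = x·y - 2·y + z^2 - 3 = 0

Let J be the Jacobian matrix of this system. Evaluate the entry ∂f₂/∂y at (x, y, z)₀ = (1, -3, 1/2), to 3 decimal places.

∂f₂/∂y = -z.
At (1, -3, 1/2) this is -0.500.

-0.500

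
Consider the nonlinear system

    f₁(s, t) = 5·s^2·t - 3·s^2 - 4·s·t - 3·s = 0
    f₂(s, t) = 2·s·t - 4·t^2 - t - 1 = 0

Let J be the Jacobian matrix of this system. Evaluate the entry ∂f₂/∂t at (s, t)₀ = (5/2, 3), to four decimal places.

∂f₂/∂t = 2·s - 8·t - 1.
At (5/2, 3) this is -20.0000.

-20.0000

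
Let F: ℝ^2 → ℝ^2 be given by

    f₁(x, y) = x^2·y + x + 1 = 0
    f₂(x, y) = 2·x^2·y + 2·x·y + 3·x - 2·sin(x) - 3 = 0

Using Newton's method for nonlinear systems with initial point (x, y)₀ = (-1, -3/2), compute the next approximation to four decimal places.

(-0.1224, -3.5102)

At (-1, -3/2): F = (-1.5000, -4.317058).
Jacobian J = [[2·x·y + 1, x^2], [4·x·y + 2·y - 2·cos(x) + 3, 2·x^2 + 2·x]].
At the point, J = [[4.0000, 1.0000], [4.919395, 0.0000]] (det J = -4.919395).
Solving J·Δ = −F gives Δ = (0.8776, -2.0102).
Then the next iterate is (x, y)₁ = (-0.1224, -3.5102).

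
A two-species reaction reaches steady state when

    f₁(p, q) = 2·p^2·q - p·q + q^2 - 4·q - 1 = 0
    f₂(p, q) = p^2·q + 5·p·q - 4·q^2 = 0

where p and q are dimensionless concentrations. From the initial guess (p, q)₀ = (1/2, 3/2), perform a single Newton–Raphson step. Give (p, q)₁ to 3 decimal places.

At (1/2, 3/2): F = (-4.750, -4.875).
Jacobian J = [[4·p·q - q, 2·p^2 - p + 2·q - 4], [2·p·q + 5·q, p^2 + 5·p - 8·q]].
At the point, J = [[1.500, -1.000], [9.000, -9.250]] (det J = -4.875).
Solving J·Δ = −F gives Δ = (8.013, 7.269).
Then the next iterate is (p, q)₁ = (8.513, 8.769).

(8.513, 8.769)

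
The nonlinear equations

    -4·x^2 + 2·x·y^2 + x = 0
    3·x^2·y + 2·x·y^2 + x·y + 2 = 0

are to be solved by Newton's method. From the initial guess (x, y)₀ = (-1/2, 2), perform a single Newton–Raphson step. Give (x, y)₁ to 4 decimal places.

(-0.0534, 2.0763)

At (-1/2, 2): F = (-5.5000, -1.5000).
Jacobian J = [[-8·x + 2·y^2 + 1, 4·x·y], [6·x·y + 2·y^2 + y, 3·x^2 + 4·x·y + x]].
At the point, J = [[13.0000, -4.0000], [4.0000, -3.7500]] (det J = -32.7500).
Solving J·Δ = −F gives Δ = (0.4466, 0.0763).
Then the next iterate is (x, y)₁ = (-0.0534, 2.0763).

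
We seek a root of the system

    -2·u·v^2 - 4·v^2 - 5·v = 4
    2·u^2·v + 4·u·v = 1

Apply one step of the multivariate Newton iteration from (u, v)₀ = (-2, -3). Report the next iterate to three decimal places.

At (-2, -3): F = (11.000, -1.000).
Jacobian J = [[-2·v^2, -4·u·v - 8·v - 5], [4·u·v + 4·v, 2·u^2 + 4·u]].
At the point, J = [[-18.000, -5.000], [12.000, 0.000]] (det J = 60.000).
Solving J·Δ = −F gives Δ = (0.083, 1.900).
Then the next iterate is (u, v)₁ = (-1.917, -1.100).

(-1.917, -1.100)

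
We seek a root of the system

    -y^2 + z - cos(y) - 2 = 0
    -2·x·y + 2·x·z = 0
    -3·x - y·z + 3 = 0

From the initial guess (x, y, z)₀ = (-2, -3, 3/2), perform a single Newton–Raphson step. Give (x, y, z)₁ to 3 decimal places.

At (-2, -3, 3/2): F = (-8.51001, -18.000, 13.500).
Jacobian J = [[0, -2·y + sin(y), 1], [-2·y + 2·z, -2·x, 2·x], [-3, -z, -y]].
At the point, J = [[0.000, 5.85888, 1.000], [9.000, 4.000, -4.000], [-3.000, -1.500, 3.000]] (det J = -89.38320).
Solving J·Δ = −F gives Δ = (-0.873, 2.183, -4.282).
Then the next iterate is (x, y, z)₁ = (-2.873, -0.817, -2.782).

(-2.873, -0.817, -2.782)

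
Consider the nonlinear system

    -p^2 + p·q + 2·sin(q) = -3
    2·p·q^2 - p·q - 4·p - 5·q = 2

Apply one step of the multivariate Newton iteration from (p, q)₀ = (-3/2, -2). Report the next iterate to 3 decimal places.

(-2.126, -1.440)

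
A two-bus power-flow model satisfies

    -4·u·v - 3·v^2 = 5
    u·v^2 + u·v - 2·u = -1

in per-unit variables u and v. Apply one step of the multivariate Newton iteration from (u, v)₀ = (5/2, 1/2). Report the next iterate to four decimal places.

(-0.6000, 0.1500)

At (5/2, 1/2): F = (-10.7500, -2.1250).
Jacobian J = [[-4·v, -4·u - 6·v], [v^2 + v - 2, 2·u·v + u]].
At the point, J = [[-2.0000, -13.0000], [-1.2500, 5.0000]] (det J = -26.2500).
Solving J·Δ = −F gives Δ = (-3.1000, -0.3500).
Then the next iterate is (u, v)₁ = (-0.6000, 0.1500).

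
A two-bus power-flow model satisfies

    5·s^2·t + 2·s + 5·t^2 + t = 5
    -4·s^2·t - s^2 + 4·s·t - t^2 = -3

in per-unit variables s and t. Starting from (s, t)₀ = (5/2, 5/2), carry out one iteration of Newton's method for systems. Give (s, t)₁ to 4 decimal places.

(2.1476, 0.9429)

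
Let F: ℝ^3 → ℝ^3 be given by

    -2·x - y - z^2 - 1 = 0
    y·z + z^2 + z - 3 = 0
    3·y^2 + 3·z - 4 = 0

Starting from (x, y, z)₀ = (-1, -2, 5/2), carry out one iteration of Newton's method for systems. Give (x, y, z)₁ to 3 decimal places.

(-1.012, -0.923, 1.640)

At (-1, -2, 5/2): F = (-3.250, 0.750, 15.500).
Jacobian J = [[-2, -1, -2·z], [0, z, y + 2·z + 1], [0, 6·y, 3]].
At the point, J = [[-2.000, -1.000, -5.000], [0.000, 2.500, 4.000], [0.000, -12.000, 3.000]] (det J = -111.000).
Solving J·Δ = −F gives Δ = (-0.012, 1.077, -0.860).
Then the next iterate is (x, y, z)₁ = (-1.012, -0.923, 1.640).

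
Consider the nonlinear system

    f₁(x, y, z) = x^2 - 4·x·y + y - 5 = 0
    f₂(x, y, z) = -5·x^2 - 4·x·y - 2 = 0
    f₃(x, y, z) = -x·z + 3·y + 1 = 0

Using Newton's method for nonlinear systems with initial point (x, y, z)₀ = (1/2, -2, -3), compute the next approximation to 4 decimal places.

(0.9167, -1.0000, -1.5000)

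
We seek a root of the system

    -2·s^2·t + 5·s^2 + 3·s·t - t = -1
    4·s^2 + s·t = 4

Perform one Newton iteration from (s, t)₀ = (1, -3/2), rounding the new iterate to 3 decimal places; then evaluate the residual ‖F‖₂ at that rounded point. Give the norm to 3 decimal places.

2.532

At (1, -3/2): F = (6.000, -1.500).
Jacobian J = [[-4·s·t + 10·s + 3·t, -2·s^2 + 3·s - 1], [8·s + t, s]].
At the point, J = [[11.500, 0.000], [6.500, 1.000]] (det J = 11.500).
Solving J·Δ = −F gives Δ = (-0.522, 4.891).
Then the next iterate is (s, t)₁ = (0.478, 3.391).
Re-evaluating at (0.478, 3.391): F = (2.06454, -1.46517), so ‖F‖₂ = 2.532.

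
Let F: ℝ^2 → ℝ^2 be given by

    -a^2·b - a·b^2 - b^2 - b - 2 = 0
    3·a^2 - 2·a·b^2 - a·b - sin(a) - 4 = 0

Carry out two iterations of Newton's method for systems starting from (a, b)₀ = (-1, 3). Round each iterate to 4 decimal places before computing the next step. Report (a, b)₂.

At (-1, 3): F = (-8.0000, 20.841471).
Jacobian J = [[-2·a·b - b^2, -a^2 - 2·a·b - 2·b - 1], [6·a - 2·b^2 - b - cos(a), -4·a·b - a]].
At the point, J = [[-3.0000, -2.0000], [-27.540302, 13.0000]] (det J = -94.080605).
Solving J·Δ = −F gives Δ = (-0.6624, -3.0064).
Then the next iterate is (a, b)₁ = (-1.6624, -0.0064).
Round to (-1.6624, -0.0064) and repeat: F = (-1.975886, 5.276025), J = [[-0.021320, -3.772052], [-9.876606, 1.619843]].
Δ = (0.4479, -0.5264), so (a, b)₂ = (-1.2145, -0.5328).

(-1.2145, -0.5328)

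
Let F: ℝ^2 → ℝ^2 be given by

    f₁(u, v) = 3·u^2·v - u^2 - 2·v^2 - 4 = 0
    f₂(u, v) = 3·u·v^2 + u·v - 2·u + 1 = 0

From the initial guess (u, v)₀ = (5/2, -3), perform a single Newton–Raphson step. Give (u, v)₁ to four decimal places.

At (5/2, -3): F = (-84.5000, 56.0000).
Jacobian J = [[6·u·v - 2·u, 3·u^2 - 4·v], [3·v^2 + v - 2, 6·u·v + u]].
At the point, J = [[-50.0000, 30.7500], [22.0000, -42.5000]] (det J = 1448.5000).
Solving J·Δ = −F gives Δ = (-1.2905, 0.6496).
Then the next iterate is (u, v)₁ = (1.2095, -2.3504).

(1.2095, -2.3504)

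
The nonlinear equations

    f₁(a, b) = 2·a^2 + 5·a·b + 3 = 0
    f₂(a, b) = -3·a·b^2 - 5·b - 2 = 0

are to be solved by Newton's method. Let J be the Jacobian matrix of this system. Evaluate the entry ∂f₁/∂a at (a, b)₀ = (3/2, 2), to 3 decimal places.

∂f₁/∂a = 4·a + 5·b.
At (3/2, 2) this is 16.000.

16.000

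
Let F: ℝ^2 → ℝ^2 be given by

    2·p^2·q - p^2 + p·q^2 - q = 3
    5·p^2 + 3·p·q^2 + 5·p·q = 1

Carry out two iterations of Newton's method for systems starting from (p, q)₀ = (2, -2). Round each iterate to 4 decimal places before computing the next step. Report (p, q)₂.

(0.6398, -1.7252)

At (2, -2): F = (-13.0000, 23.0000).
Jacobian J = [[4·p·q - 2·p + q^2, 2·p^2 + 2·p·q - 1], [10·p + 3·q^2 + 5·q, 6·p·q + 5·p]].
At the point, J = [[-16.0000, -1.0000], [22.0000, -14.0000]] (det J = 246.0000).
Solving J·Δ = −F gives Δ = (-0.8333, 0.3333).
Then the next iterate is (p, q)₁ = (1.1667, -1.6667).
Round to (1.1667, -1.6667) and repeat: F = (-3.990913, 5.806139), J = [[-7.333667, -2.1667], [11.667167, -5.833733]].
Δ = (-0.5269, -0.0585), so (p, q)₂ = (0.6398, -1.7252).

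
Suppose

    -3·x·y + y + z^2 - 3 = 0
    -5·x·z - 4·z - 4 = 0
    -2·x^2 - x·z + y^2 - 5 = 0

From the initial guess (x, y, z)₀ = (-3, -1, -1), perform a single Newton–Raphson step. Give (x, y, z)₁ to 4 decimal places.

(-1.0791, -0.2782, -0.5095)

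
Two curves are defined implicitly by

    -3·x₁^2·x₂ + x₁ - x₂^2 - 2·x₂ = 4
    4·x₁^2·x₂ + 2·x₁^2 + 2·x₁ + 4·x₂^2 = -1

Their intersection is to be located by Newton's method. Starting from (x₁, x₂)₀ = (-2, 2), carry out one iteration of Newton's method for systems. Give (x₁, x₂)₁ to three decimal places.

At (-2, 2): F = (-38.000, 53.000).
Jacobian J = [[-6·x₁·x₂ + 1, -3·x₁^2 - 2·x₂ - 2], [8·x₁·x₂ + 4·x₁ + 2, 4·x₁^2 + 8·x₂]].
At the point, J = [[25.000, -18.000], [-38.000, 32.000]] (det J = 116.000).
Solving J·Δ = −F gives Δ = (2.259, 1.026).
Then the next iterate is (x₁, x₂)₁ = (0.259, 3.026).

(0.259, 3.026)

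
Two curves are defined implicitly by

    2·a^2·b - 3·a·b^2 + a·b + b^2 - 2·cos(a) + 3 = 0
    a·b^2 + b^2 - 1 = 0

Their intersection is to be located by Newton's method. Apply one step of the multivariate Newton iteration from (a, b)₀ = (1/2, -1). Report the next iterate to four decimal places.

(0.5179, -0.8274)

At (1/2, -1): F = (-0.255165, 0.5000).
Jacobian J = [[4·a·b - 3·b^2 + b + 2·sin(a), 2·a^2 - 6·a·b + a + 2·b], [b^2, 2·a·b + 2·b]].
At the point, J = [[-5.041149, 2.0000], [1.0000, -3.0000]] (det J = 13.123447).
Solving J·Δ = −F gives Δ = (0.0179, 0.1726).
Then the next iterate is (a, b)₁ = (0.5179, -0.8274).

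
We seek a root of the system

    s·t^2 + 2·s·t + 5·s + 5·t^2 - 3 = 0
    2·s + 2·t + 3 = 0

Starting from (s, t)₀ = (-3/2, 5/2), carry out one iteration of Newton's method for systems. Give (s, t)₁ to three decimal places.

(17.000, -18.500)

At (-3/2, 5/2): F = (3.875, 5.000).
Jacobian J = [[t^2 + 2·t + 5, 2·s·t + 2·s + 10·t], [2, 2]].
At the point, J = [[16.250, 14.500], [2.000, 2.000]] (det J = 3.500).
Solving J·Δ = −F gives Δ = (18.500, -21.000).
Then the next iterate is (s, t)₁ = (17.000, -18.500).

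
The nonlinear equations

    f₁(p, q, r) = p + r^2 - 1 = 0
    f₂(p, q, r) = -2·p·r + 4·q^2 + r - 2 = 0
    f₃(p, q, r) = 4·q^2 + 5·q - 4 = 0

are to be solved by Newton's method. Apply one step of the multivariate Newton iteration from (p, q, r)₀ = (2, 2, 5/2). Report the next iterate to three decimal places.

(0.656, 0.952, 1.319)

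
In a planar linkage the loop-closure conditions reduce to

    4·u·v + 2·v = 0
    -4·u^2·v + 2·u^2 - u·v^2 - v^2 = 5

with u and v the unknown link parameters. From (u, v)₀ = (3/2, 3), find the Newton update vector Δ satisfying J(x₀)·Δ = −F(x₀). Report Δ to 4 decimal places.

(7.3333, -14.0000)

At (3/2, 3): F = (24.0000, -50.0000).
Jacobian J = [[4·v, 4·u + 2], [-8·u·v + 4·u - v^2, -4·u^2 - 2·u·v - 2·v]].
At the point, J = [[12.0000, 8.0000], [-39.0000, -24.0000]] (det J = 24.0000).
Solving J·Δ = −F gives Δ = (7.3333, -14.0000).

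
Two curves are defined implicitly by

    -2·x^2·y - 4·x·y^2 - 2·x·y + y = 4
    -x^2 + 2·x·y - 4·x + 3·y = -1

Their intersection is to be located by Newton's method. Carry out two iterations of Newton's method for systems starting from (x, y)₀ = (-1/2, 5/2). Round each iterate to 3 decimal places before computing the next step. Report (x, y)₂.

(0.509, -1.899)

At (-1/2, 5/2): F = (12.250, 7.750).
Jacobian J = [[-4·x·y - 4·y^2 - 2·y, -2·x^2 - 8·x·y - 2·x + 1], [-2·x + 2·y - 4, 2·x + 3]].
At the point, J = [[-25.000, 11.500], [2.000, 2.000]] (det J = -73.000).
Solving J·Δ = −F gives Δ = (-0.885, -2.990).
Then the next iterate is (x, y)₁ = (-1.385, -0.490).
Round to (-1.385, -0.490) and repeat: F = (-2.63729, 4.50907), J = [[-2.695, -5.49565], [-2.210, 0.230]].
Δ = (1.894, -1.409), so (x, y)₂ = (0.509, -1.899).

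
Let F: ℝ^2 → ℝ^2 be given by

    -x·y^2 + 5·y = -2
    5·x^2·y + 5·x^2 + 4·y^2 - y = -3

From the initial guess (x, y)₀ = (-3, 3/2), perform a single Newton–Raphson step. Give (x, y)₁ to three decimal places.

(-2.121, 0.481)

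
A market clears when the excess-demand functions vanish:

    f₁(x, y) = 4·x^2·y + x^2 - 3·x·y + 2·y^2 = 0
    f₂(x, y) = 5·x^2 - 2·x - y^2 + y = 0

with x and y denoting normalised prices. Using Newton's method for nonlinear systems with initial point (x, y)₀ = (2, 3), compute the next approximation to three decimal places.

(1.214, 2.172)

At (2, 3): F = (52.000, 10.000).
Jacobian J = [[8·x·y + 2·x - 3·y, 4·x^2 - 3·x + 4·y], [10·x - 2, -2·y + 1]].
At the point, J = [[43.000, 22.000], [18.000, -5.000]] (det J = -611.000).
Solving J·Δ = −F gives Δ = (-0.786, -0.828).
Then the next iterate is (x, y)₁ = (1.214, 2.172).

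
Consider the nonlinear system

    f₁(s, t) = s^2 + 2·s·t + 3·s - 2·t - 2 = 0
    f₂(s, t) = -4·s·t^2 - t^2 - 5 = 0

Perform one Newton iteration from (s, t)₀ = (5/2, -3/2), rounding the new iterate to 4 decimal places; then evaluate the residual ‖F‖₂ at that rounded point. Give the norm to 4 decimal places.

At (5/2, -3/2): F = (7.2500, -29.7500).
Jacobian J = [[2·s + 2·t + 3, 2·s - 2], [-4·t^2, -8·s·t - 2·t]].
At the point, J = [[5.0000, 3.0000], [-9.0000, 33.0000]] (det J = 192.0000).
Solving J·Δ = −F gives Δ = (-1.7109, 0.4349).
Then the next iterate is (s, t)₁ = (0.7891, -1.0651).
Re-evaluating at (0.7891, -1.0651): F = (1.439238, -9.715178), so ‖F‖₂ = 9.8212.

9.8212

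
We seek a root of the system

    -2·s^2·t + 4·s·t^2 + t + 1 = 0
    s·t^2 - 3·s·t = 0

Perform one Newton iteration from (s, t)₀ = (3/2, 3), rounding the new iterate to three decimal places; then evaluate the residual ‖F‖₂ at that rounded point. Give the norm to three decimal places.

At (3/2, 3): F = (44.500, 0.000).
Jacobian J = [[-4·s·t + 4·t^2, -2·s^2 + 8·s·t + 1], [t^2 - 3·t, 2·s·t - 3·s]].
At the point, J = [[18.000, 32.500], [0.000, 4.500]] (det J = 81.000).
Solving J·Δ = −F gives Δ = (-2.472, 0.000).
Then the next iterate is (s, t)₁ = (-0.972, 3.000).
Re-evaluating at (-0.972, 3.000): F = (-36.66070, 0.000), so ‖F‖₂ = 36.661.

36.661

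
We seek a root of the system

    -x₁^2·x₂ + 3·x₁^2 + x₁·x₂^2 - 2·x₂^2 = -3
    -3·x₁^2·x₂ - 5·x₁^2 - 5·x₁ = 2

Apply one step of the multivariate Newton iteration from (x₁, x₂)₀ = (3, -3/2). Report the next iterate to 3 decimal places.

At (3, -3/2): F = (45.750, -21.500).
Jacobian J = [[-2·x₁·x₂ + 6·x₁ + x₂^2, -x₁^2 + 2·x₁·x₂ - 4·x₂], [-6·x₁·x₂ - 10·x₁ - 5, -3·x₁^2]].
At the point, J = [[29.250, -12.000], [-8.000, -27.000]] (det J = -885.750).
Solving J·Δ = −F gives Δ = (-1.686, -0.297).
Then the next iterate is (x₁, x₂)₁ = (1.314, -1.797).

(1.314, -1.797)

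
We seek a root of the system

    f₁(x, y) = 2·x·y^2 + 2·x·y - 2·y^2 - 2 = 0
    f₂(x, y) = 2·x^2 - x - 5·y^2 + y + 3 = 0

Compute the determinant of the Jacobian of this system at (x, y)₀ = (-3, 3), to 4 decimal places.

J = [[2·y^2 + 2·y, 4·x·y + 2·x - 4·y], [4·x - 1, -10·y + 1]].
At the point, J = [[24.0000, -54.0000], [-13.0000, -29.0000]].
det J = -1398.0000.

-1398.0000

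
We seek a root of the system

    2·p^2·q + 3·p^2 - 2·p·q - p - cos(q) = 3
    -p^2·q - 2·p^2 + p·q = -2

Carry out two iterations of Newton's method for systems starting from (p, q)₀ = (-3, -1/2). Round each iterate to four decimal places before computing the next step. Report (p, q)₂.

(-1.2811, -0.3797)

At (-3, -1/2): F = (14.122417, -10.0000).
Jacobian J = [[4·p·q + 6·p - 2·q - 1, 2·p^2 - 2·p + sin(q)], [-2·p·q - 4·p + q, -p^2 + p]].
At the point, J = [[-12.0000, 23.520574], [8.5000, -12.0000]] (det J = -55.924883).
Solving J·Δ = −F gives Δ = (1.1754, -0.0007).
Then the next iterate is (p, q)₁ = (-1.8246, -0.5007).
Round to (-1.8246, -0.5007) and repeat: F = (2.773868, -2.077840), J = [[-7.291891, 9.827491], [4.970546, -5.153765]].
Δ = (0.5435, 0.1210), so (p, q)₂ = (-1.2811, -0.3797).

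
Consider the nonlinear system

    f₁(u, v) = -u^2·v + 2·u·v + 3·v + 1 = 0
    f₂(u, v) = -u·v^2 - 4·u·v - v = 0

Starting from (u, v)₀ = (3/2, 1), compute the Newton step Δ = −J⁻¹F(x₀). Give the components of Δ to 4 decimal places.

At (3/2, 1): F = (4.7500, -8.5000).
Jacobian J = [[-2·u·v + 2·v, -u^2 + 2·u + 3], [-v^2 - 4·v, -2·u·v - 4·u - 1]].
At the point, J = [[-1.0000, 3.7500], [-5.0000, -10.0000]] (det J = 28.7500).
Solving J·Δ = −F gives Δ = (0.5435, -1.1217).

(0.5435, -1.1217)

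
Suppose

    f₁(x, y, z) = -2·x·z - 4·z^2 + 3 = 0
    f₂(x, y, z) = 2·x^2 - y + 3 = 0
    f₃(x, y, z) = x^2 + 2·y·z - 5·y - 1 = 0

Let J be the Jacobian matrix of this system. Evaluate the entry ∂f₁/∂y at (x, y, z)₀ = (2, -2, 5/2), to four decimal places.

∂f₁/∂y = 0.
At (2, -2, 5/2) this is 0.0000.

0.0000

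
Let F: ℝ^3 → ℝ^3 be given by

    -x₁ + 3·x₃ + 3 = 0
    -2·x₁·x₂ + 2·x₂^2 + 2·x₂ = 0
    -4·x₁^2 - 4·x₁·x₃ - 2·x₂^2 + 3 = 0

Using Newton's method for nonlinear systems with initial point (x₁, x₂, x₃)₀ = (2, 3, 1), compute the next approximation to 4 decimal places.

At (2, 3, 1): F = (4.0000, 12.0000, -39.0000).
Jacobian J = [[-1, 0, 3], [-2·x₂, -2·x₁ + 4·x₂ + 2, 0], [-8·x₁ - 4·x₃, -4·x₂, -4·x₁]].
At the point, J = [[-1.0000, 0.0000, 3.0000], [-6.0000, 10.0000, 0.0000], [-20.0000, -12.0000, -8.0000]] (det J = 896.0000).
Solving J·Δ = −F gives Δ = (-0.4665, -1.4799, -1.4888).
Then the next iterate is (x₁, x₂, x₃)₁ = (1.5335, 1.5201, -0.4888).

(1.5335, 1.5201, -0.4888)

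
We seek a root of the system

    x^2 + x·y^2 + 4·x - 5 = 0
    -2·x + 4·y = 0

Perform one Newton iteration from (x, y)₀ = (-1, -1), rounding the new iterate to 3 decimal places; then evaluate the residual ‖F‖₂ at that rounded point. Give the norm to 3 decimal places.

At (-1, -1): F = (-9.000, -2.000).
Jacobian J = [[2·x + y^2 + 4, 2·x·y], [-2, 4]].
At the point, J = [[3.000, 2.000], [-2.000, 4.000]] (det J = 16.000).
Solving J·Δ = −F gives Δ = (2.000, 1.500).
Then the next iterate is (x, y)₁ = (1.000, 0.500).
Re-evaluating at (1.000, 0.500): F = (0.250, 0.000), so ‖F‖₂ = 0.250.

0.250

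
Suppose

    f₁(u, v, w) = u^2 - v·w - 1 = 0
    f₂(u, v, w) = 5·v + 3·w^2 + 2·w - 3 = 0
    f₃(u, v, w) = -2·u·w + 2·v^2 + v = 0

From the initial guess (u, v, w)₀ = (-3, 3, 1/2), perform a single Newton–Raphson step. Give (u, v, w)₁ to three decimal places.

At (-3, 3, 1/2): F = (6.500, 13.750, 24.000).
Jacobian J = [[2·u, -w, -v], [0, 5, 6·w + 2], [-2·w, 4·v + 1, -2·u]].
At the point, J = [[-6.000, -0.500, -3.000], [0.000, 5.000, 5.000], [-1.000, 13.000, 6.000]] (det J = 197.500).
Solving J·Δ = −F gives Δ = (2.139, -0.766, -1.984).
Then the next iterate is (u, v, w)₁ = (-0.861, 2.234, -1.484).

(-0.861, 2.234, -1.484)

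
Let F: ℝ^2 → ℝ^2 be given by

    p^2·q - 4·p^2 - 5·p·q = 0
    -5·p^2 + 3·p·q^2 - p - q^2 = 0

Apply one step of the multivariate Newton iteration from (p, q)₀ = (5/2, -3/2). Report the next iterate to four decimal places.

At (5/2, -3/2): F = (-15.6250, -19.1250).
Jacobian J = [[2·p·q - 8·p - 5·q, p^2 - 5·p], [-10·p + 3·q^2 - 1, 6·p·q - 2·q]].
At the point, J = [[-20.0000, -6.2500], [-19.2500, -19.5000]] (det J = 269.6875).
Solving J·Δ = −F gives Δ = (-0.6866, -0.3030).
Then the next iterate is (p, q)₁ = (1.8134, -1.8030).

(1.8134, -1.8030)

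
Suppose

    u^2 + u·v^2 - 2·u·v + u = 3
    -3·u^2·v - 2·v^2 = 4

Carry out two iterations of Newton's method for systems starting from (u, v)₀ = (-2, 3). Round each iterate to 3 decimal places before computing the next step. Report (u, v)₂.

(-0.845, 0.583)

At (-2, 3): F = (-7.000, -58.000).
Jacobian J = [[2·u + v^2 - 2·v + 1, 2·u·v - 2·u], [-6·u·v, -3·u^2 - 4·v]].
At the point, J = [[0.000, -8.000], [36.000, -24.000]] (det J = 288.000).
Solving J·Δ = −F gives Δ = (1.028, -0.875).
Then the next iterate is (u, v)₁ = (-0.972, 2.125).
Round to (-0.972, 2.125) and repeat: F = (-3.28540, -19.05425), J = [[-0.67837, -2.187], [12.393, -11.33435]].
Δ = (0.127, -1.542), so (u, v)₂ = (-0.845, 0.583).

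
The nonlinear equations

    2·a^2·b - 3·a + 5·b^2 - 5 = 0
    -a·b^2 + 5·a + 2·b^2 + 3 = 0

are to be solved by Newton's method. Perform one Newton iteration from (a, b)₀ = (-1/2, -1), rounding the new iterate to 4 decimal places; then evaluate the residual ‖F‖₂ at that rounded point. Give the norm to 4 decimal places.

0.2132

At (-1/2, -1): F = (1.0000, 3.0000).
Jacobian J = [[4·a·b - 3, 2·a^2 + 10·b], [-b^2 + 5, -2·a·b + 4·b]].
At the point, J = [[-1.0000, -9.5000], [4.0000, -5.0000]] (det J = 43.0000).
Solving J·Δ = −F gives Δ = (-0.5465, 0.1628).
Then the next iterate is (a, b)₁ = (-1.0465, -0.8372).
Re-evaluating at (-1.0465, -0.8372): F = (-0.189720, -0.097196), so ‖F‖₂ = 0.2132.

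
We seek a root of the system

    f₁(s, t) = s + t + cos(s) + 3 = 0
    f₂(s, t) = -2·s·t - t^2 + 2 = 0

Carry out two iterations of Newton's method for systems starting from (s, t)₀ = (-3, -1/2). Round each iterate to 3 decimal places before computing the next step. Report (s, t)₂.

(-2.075, -0.424)

At (-3, -1/2): F = (-1.48999, -1.250).
Jacobian J = [[-sin(s) + 1, 1], [-2·t, -2·s - 2·t]].
At the point, J = [[1.14112, 1.000], [1.000, 7.000]] (det J = 6.98784).
Solving J·Δ = −F gives Δ = (1.314, -0.009).
Then the next iterate is (s, t)₁ = (-1.686, -0.509).
Round to (-1.686, -0.509) and repeat: F = (0.69005, 0.02457), J = [[1.99337, 1.000], [1.018, 4.390]].
Δ = (-0.389, 0.085), so (s, t)₂ = (-2.075, -0.424).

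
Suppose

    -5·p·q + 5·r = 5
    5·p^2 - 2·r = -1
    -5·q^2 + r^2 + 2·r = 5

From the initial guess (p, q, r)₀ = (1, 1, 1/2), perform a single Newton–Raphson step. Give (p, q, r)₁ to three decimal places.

(0.550, 0.200, 0.750)

At (1, 1, 1/2): F = (-7.500, 5.000, -8.750).
Jacobian J = [[-5·q, -5·p, 5], [10·p, 0, -2], [0, -10·q, 2·r + 2]].
At the point, J = [[-5.000, -5.000, 5.000], [10.000, 0.000, -2.000], [0.000, -10.000, 3.000]] (det J = -250.000).
Solving J·Δ = −F gives Δ = (-0.450, -0.800, 0.250).
Then the next iterate is (p, q, r)₁ = (0.550, 0.200, 0.750).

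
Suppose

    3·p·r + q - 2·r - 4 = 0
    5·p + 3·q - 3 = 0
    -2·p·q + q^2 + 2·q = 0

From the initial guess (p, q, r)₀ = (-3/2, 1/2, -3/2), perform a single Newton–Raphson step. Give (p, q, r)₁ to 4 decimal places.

(0.3864, 0.3561, -1.8666)

At (-3/2, 1/2, -3/2): F = (6.2500, -9.0000, 2.7500).
Jacobian J = [[3·r, 1, 3·p - 2], [5, 3, 0], [-2·q, -2·p + 2·q + 2, 0]].
At the point, J = [[-4.5000, 1.0000, -6.5000], [5.0000, 3.0000, 0.0000], [-1.0000, 6.0000, 0.0000]] (det J = -214.5000).
Solving J·Δ = −F gives Δ = (1.8864, -0.1439, -0.3666).
Then the next iterate is (p, q, r)₁ = (0.3864, 0.3561, -1.8666).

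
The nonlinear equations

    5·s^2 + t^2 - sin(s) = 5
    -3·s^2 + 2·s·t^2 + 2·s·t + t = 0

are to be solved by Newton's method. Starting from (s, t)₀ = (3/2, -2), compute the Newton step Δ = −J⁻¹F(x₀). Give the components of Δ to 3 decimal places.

(-0.610, 0.037)

At (3/2, -2): F = (9.25251, -2.750).
Jacobian J = [[10·s - cos(s), 2·t], [-6·s + 2·t^2 + 2·t, 4·s·t + 2·s + 1]].
At the point, J = [[14.92926, -4.000], [-5.000, -8.000]] (det J = -139.43410).
Solving J·Δ = −F gives Δ = (-0.610, 0.037).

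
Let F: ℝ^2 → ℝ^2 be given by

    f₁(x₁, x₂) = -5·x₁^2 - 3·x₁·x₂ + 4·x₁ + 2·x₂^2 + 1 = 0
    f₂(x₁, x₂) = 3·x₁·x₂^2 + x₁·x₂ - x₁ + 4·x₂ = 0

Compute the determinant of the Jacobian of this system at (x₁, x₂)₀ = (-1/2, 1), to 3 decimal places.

-13.500

J = [[-10·x₁ - 3·x₂ + 4, -3·x₁ + 4·x₂], [3·x₂^2 + x₂ - 1, 6·x₁·x₂ + x₁ + 4]].
At the point, J = [[6.000, 5.500], [3.000, 0.500]].
det J = -13.500.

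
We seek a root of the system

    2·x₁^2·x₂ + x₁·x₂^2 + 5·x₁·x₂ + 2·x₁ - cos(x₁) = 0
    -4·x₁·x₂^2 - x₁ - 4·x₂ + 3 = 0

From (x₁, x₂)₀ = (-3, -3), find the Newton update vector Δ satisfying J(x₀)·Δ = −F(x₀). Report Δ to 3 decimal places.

(0.286, 1.519)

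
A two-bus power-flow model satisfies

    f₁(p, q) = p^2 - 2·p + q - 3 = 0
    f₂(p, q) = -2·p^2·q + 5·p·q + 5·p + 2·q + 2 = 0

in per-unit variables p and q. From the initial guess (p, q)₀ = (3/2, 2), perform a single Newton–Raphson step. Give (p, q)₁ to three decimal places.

At (3/2, 2): F = (-1.750, 19.500).
Jacobian J = [[2·p - 2, 1], [-4·p·q + 5·q + 5, -2·p^2 + 5·p + 2]].
At the point, J = [[1.000, 1.000], [3.000, 5.000]] (det J = 2.000).
Solving J·Δ = −F gives Δ = (14.125, -12.375).
Then the next iterate is (p, q)₁ = (15.625, -10.375).

(15.625, -10.375)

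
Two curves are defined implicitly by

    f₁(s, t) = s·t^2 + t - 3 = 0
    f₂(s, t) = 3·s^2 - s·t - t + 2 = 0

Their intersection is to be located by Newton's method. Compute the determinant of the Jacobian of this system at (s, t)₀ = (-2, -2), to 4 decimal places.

94.0000

J = [[t^2, 2·s·t + 1], [6·s - t, -s - 1]].
At the point, J = [[4.0000, 9.0000], [-10.0000, 1.0000]].
det J = 94.0000.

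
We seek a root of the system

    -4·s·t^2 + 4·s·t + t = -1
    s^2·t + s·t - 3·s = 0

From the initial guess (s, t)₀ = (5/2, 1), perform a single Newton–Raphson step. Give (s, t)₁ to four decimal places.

(1.4352, 1.2222)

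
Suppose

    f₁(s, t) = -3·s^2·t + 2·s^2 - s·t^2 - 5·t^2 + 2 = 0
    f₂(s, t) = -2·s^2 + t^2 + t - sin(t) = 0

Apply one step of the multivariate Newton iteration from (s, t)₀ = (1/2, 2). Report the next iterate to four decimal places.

At (1/2, 2): F = (-21.0000, 4.590703).
Jacobian J = [[-6·s·t + 4·s - t^2, -3·s^2 - 2·s·t - 10·t], [-4·s, 2·t - cos(t) + 1]].
At the point, J = [[-8.0000, -22.7500], [-2.0000, 5.416147]] (det J = -88.829175).
Solving J·Δ = −F gives Δ = (-0.1047, -0.8863).
Then the next iterate is (s, t)₁ = (0.3953, 1.1137).

(0.3953, 1.1137)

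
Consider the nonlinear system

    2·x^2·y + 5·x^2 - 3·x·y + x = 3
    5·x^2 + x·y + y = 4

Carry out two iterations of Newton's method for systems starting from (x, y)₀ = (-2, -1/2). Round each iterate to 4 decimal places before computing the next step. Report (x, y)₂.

(-0.9391, -0.1152)

At (-2, -1/2): F = (8.0000, 16.5000).
Jacobian J = [[4·x·y + 10·x - 3·y + 1, 2·x^2 - 3·x], [10·x + y, x + 1]].
At the point, J = [[-13.5000, 14.0000], [-20.5000, -1.0000]] (det J = 300.5000).
Solving J·Δ = −F gives Δ = (0.7953, 0.1955).
Then the next iterate is (x, y)₁ = (-1.2047, -0.3045).
Round to (-1.2047, -0.3045) and repeat: F = (1.067474, 3.318842), J = [[-8.666175, 6.516704], [-12.3515, -0.2047]].
Δ = (0.2656, 0.1893), so (x, y)₂ = (-0.9391, -0.1152).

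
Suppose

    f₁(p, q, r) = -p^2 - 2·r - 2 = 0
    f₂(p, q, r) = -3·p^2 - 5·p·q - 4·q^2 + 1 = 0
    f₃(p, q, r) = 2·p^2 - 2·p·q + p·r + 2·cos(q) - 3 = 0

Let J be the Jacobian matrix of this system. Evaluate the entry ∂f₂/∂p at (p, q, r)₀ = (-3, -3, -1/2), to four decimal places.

∂f₂/∂p = -6·p - 5·q.
At (-3, -3, -1/2) this is 33.0000.

33.0000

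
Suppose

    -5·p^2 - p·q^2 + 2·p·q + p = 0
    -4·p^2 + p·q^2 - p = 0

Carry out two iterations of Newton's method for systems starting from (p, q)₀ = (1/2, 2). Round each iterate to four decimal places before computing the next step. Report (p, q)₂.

At (1/2, 2): F = (-0.7500, 0.5000).
Jacobian J = [[-10·p - q^2 + 2·q + 1, -2·p·q + 2·p], [-8·p + q^2 - 1, 2·p·q]].
At the point, J = [[-4.0000, -1.0000], [-1.0000, 2.0000]] (det J = -9.0000).
Solving J·Δ = −F gives Δ = (-0.1111, -0.3056).
Then the next iterate is (p, q)₁ = (0.3889, 1.6944).
Round to (0.3889, 1.6944) and repeat: F = (-0.165940, 0.122656), J = [[-2.371191, -0.540104], [-1.240209, 1.317904]].
Δ = (-0.0402, -0.1309), so (p, q)₂ = (0.3487, 1.5635).

(0.3487, 1.5635)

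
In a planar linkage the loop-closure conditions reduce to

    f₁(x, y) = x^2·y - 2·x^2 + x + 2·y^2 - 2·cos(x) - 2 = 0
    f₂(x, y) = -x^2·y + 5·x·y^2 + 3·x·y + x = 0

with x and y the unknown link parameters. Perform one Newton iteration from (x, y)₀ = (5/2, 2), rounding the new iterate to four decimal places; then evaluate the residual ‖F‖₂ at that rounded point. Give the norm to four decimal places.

At (5/2, 2): F = (10.102287, 55.0000).
Jacobian J = [[2·x·y - 4·x + 2·sin(x) + 1, x^2 + 4·y], [-2·x·y + 5·y^2 + 3·y + 1, -x^2 + 10·x·y + 3·x]].
At the point, J = [[2.196944, 14.2500], [17.0000, 51.2500]] (det J = -129.656605).
Solving J·Δ = −F gives Δ = (-2.0516, -0.3926).
Then the next iterate is (x, y)₁ = (0.4484, 1.6074).
Re-evaluating at (0.4484, 1.6074): F = (1.734649, 8.080220), so ‖F‖₂ = 8.2643.

8.2643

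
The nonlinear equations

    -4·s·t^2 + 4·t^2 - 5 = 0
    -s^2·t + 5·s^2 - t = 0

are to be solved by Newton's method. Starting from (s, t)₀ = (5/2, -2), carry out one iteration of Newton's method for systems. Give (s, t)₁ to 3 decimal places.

At (5/2, -2): F = (-29.000, 45.750).
Jacobian J = [[-4·t^2, -8·s·t + 8·t], [-2·s·t + 10·s, -s^2 - 1]].
At the point, J = [[-16.000, 24.000], [35.000, -7.250]] (det J = -724.000).
Solving J·Δ = −F gives Δ = (-1.226, 0.391).
Then the next iterate is (s, t)₁ = (1.274, -1.609).

(1.274, -1.609)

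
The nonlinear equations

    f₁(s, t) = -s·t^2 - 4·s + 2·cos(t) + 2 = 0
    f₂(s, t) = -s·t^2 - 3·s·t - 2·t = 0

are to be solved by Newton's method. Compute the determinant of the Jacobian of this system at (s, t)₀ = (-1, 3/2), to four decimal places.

-18.2162

J = [[-t^2 - 4, -2·s·t - 2·sin(t)], [-t^2 - 3·t, -2·s·t - 3·s - 2]].
At the point, J = [[-6.2500, 1.005010], [-6.7500, 4.0000]].
det J = -18.2162.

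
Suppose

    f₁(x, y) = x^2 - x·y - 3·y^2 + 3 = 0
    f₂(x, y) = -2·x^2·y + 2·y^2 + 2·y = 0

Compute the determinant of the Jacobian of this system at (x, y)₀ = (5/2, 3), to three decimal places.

J = [[2·x - y, -x - 6·y], [-4·x·y, -2·x^2 + 4·y + 2]].
At the point, J = [[2.000, -20.500], [-30.000, 1.500]].
det J = -612.000.

-612.000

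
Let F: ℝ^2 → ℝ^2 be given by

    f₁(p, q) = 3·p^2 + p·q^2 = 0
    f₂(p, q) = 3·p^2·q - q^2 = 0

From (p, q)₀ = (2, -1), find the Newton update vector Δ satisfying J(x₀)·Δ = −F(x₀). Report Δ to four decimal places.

(-1.0746, 0.0075)

At (2, -1): F = (14.0000, -13.0000).
Jacobian J = [[6·p + q^2, 2·p·q], [6·p·q, 3·p^2 - 2·q]].
At the point, J = [[13.0000, -4.0000], [-12.0000, 14.0000]] (det J = 134.0000).
Solving J·Δ = −F gives Δ = (-1.0746, 0.0075).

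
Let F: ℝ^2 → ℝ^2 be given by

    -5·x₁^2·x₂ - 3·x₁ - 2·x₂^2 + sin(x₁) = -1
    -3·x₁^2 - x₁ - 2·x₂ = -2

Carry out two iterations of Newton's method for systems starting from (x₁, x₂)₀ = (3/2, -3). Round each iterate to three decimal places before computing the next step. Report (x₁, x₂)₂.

At (3/2, -3): F = (13.24749, -0.250).
Jacobian J = [[-10·x₁·x₂ + cos(x₁) - 3, -5·x₁^2 - 4·x₂], [-6·x₁ - 1, -2]].
At the point, J = [[42.07074, 0.750], [-10.000, -2.000]] (det J = -76.64147).
Solving J·Δ = −F gives Δ = (-0.343, 1.591).
Then the next iterate is (x₁, x₂)₁ = (1.157, -1.409).
Round to (1.157, -1.409) and repeat: F = (3.90482, -0.35495), J = [[13.70422, -1.05724], [-7.942, -2.000]].
Δ = (-0.229, 0.730), so (x₁, x₂)₂ = (0.928, -0.679).

(0.928, -0.679)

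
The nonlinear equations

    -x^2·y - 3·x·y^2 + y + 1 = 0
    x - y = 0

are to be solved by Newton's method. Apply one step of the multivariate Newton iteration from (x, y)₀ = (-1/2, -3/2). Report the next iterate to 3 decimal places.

(-0.542, -0.542)

At (-1/2, -3/2): F = (3.250, 1.000).
Jacobian J = [[-2·x·y - 3·y^2, -x^2 - 6·x·y + 1], [1, -1]].
At the point, J = [[-8.250, -3.750], [1.000, -1.000]] (det J = 12.000).
Solving J·Δ = −F gives Δ = (-0.042, 0.958).
Then the next iterate is (x, y)₁ = (-0.542, -0.542).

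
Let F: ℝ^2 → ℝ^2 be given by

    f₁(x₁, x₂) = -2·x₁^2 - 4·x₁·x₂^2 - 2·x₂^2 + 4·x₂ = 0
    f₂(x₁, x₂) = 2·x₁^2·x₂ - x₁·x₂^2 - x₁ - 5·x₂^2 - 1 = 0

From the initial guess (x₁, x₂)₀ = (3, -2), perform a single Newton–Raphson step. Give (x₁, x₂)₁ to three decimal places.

At (3, -2): F = (-82.000, -72.000).
Jacobian J = [[-4·x₁ - 4·x₂^2, -8·x₁·x₂ - 4·x₂ + 4], [4·x₁·x₂ - x₂^2 - 1, 2·x₁^2 - 2·x₁·x₂ - 10·x₂]].
At the point, J = [[-28.000, 60.000], [-29.000, 50.000]] (det J = 340.000).
Solving J·Δ = −F gives Δ = (-0.647, 1.065).
Then the next iterate is (x₁, x₂)₁ = (2.353, -0.935).

(2.353, -0.935)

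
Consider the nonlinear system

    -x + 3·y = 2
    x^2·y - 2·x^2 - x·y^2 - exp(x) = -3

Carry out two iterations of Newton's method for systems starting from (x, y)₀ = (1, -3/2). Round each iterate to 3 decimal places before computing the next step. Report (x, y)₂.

At (1, -3/2): F = (-7.500, -5.46828).
Jacobian J = [[-1, 3], [2·x·y - 4·x - y^2 - exp(x), x^2 - 2·x·y]].
At the point, J = [[-1.000, 3.000], [-11.96828, 4.000]] (det J = 31.90485).
Solving J·Δ = −F gives Δ = (0.426, 2.642).
Then the next iterate is (x, y)₁ = (1.426, 1.142).
Round to (1.426, 1.142) and repeat: F = (0.000, -4.76648), J = [[-1.000, 3.000], [-7.91320, -1.22351]].
Δ = (-0.573, -0.191), so (x, y)₂ = (0.853, 0.951).

(0.853, 0.951)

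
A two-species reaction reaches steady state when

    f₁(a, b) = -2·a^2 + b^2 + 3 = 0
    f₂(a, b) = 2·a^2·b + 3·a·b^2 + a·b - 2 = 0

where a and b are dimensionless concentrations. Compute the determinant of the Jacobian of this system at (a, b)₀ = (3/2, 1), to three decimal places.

J = [[-4·a, 2·b], [4·a·b + 3·b^2 + b, 2·a^2 + 6·a·b + a]].
At the point, J = [[-6.000, 2.000], [10.000, 15.000]].
det J = -110.000.

-110.000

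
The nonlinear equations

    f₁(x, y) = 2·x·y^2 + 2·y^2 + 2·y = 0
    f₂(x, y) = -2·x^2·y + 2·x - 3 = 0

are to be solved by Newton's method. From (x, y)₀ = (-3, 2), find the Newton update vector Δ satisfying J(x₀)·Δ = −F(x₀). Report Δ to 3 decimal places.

At (-3, 2): F = (-12.000, -45.000).
Jacobian J = [[2·y^2, 4·x·y + 4·y + 2], [-4·x·y + 2, -2·x^2]].
At the point, J = [[8.000, -14.000], [26.000, -18.000]] (det J = 220.000).
Solving J·Δ = −F gives Δ = (1.882, 0.218).

(1.882, 0.218)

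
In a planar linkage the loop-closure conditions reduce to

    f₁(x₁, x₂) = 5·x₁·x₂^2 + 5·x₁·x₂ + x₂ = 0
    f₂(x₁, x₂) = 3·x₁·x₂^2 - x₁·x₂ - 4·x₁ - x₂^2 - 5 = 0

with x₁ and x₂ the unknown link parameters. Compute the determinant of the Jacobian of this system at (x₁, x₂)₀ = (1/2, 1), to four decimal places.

22.0000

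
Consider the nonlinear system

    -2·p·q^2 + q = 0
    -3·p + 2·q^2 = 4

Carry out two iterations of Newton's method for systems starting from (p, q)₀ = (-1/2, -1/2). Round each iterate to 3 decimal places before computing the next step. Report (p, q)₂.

(-1.333, -0.375)

At (-1/2, -1/2): F = (-0.250, -2.000).
Jacobian J = [[-2·q^2, -4·p·q + 1], [-3, 4·q]].
At the point, J = [[-0.500, 0.000], [-3.000, -2.000]] (det J = 1.000).
Solving J·Δ = −F gives Δ = (-0.500, -0.250).
Then the next iterate is (p, q)₁ = (-1.000, -0.750).
Round to (-1.000, -0.750) and repeat: F = (0.375, 0.125), J = [[-1.125, -2.000], [-3.000, -3.000]].
Δ = (-0.333, 0.375), so (p, q)₂ = (-1.333, -0.375).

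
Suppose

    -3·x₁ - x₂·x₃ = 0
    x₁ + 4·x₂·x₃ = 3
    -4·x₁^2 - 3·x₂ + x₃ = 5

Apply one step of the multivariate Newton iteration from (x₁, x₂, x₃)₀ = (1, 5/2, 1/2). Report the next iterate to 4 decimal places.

At (1, 5/2, 1/2): F = (-4.2500, 3.0000, -16.0000).
Jacobian J = [[-3, -x₃, -x₂], [1, 4·x₃, 4·x₂], [-8·x₁, -3, 1]].
At the point, J = [[-3.0000, -0.5000, -2.5000], [1.0000, 2.0000, 10.0000], [-8.0000, -3.0000, 1.0000]] (det J = -88.0000).
Solving J·Δ = −F gives Δ = (-1.2727, -1.8722, 0.2017).
Then the next iterate is (x₁, x₂, x₃)₁ = (-0.2727, 0.6278, 0.7017).

(-0.2727, 0.6278, 0.7017)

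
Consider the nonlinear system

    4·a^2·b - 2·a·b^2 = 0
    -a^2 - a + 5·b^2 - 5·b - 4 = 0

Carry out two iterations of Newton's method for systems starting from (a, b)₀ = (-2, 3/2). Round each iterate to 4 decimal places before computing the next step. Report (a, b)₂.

At (-2, 3/2): F = (33.0000, -2.2500).
Jacobian J = [[8·a·b - 2·b^2, 4·a^2 - 4·a·b], [-2·a - 1, 10·b - 5]].
At the point, J = [[-28.5000, 28.0000], [3.0000, 10.0000]] (det J = -369.0000).
Solving J·Δ = −F gives Δ = (1.0650, -0.0945).
Then the next iterate is (a, b)₁ = (-0.9350, 1.4055).
Round to (-0.9350, 1.4055) and repeat: F = (8.608948, -1.089574), J = [[-14.464000, 8.753470], [0.8700, 9.0550]].
Δ = (0.6313, 0.0597), so (a, b)₂ = (-0.3037, 1.4652).

(-0.3037, 1.4652)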